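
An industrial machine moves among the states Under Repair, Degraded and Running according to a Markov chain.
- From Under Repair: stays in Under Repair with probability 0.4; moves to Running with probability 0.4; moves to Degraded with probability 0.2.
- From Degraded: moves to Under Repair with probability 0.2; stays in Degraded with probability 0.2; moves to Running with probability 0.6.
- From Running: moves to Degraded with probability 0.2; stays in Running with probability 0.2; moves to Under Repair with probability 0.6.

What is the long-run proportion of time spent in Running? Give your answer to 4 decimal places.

0.3667

Let the stationary distribution be π with π = πP and π_1 + π_2 + π_3 = 1.
π_1 = 0.4·π_1 + 0.2·π_2 + 0.6·π_3
π_2 = 0.2·π_1 + 0.2·π_2 + 0.2·π_3
Solving with the normalization constraint gives π = (0.4333, 0.2000, 0.3667).
So the stationary probability of Running is 0.3667.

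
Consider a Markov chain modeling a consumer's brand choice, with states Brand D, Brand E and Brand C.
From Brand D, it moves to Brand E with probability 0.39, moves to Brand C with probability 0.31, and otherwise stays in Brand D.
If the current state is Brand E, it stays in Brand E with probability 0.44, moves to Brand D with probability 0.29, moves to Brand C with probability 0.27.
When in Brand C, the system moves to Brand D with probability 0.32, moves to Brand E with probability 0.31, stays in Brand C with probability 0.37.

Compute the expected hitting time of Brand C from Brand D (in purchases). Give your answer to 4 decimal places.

Let t(s) be the expected number of purchases to first reach Brand C from state s, with t(Brand C) = 0. Conditioning on the first purchase:
t(Brand D) = 1 + 0.3·t(Brand D) + 0.39·t(Brand E)
t(Brand E) = 1 + 0.29·t(Brand D) + 0.44·t(Brand E)
Solving: t(Brand D) = 3.4062, t(Brand E) = 3.5497.
Expected purchases from Brand D to Brand C: 3.4062.

3.4062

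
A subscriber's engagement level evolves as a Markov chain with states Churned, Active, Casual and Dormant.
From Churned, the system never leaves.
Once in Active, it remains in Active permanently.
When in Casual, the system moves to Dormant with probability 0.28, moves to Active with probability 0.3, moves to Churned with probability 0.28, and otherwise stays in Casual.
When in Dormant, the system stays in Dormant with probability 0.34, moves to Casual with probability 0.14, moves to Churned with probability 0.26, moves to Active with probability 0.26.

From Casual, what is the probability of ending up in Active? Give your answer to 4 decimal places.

0.5125

Let h(s) be the probability of absorption at Active starting from transient state s. Then h(Active) = 1 and h(Churned) = 0. By first-step analysis:
h(Casual) = 0.28·0 + 0.3·1 + 0.14·h(Casual) + 0.28·h(Dormant)
h(Dormant) = 0.26·0 + 0.26·1 + 0.14·h(Casual) + 0.34·h(Dormant)
Solving: h(Casual) = 0.5125, h(Dormant) = 0.5026.
Starting from Casual, the probability is 0.5125.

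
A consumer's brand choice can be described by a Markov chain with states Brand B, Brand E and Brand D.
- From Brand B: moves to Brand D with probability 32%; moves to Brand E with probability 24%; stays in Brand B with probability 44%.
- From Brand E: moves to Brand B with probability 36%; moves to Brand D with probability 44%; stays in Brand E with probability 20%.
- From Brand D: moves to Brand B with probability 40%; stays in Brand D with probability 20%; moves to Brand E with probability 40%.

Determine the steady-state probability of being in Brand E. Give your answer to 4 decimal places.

0.2793

Let the stationary distribution be π with π = πP and π_1 + π_2 + π_3 = 1.
π_1 = 0.44·π_1 + 0.36·π_2 + 0.4·π_3
π_2 = 0.24·π_1 + 0.2·π_2 + 0.4·π_3
Solving with the normalization constraint gives π = (0.4050, 0.2793, 0.3156).
So the stationary probability of Brand E is 0.2793.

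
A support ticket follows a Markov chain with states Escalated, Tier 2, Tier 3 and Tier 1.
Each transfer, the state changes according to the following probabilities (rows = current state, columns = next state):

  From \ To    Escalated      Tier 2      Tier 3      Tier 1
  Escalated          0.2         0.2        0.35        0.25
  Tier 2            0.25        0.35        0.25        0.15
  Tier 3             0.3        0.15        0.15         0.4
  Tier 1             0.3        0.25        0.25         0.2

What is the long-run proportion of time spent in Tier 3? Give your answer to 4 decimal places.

Let the stationary distribution be π with π = πP and π_1 + π_2 + π_3 + π_4 = 1.
π_1 = 0.2·π_1 + 0.25·π_2 + 0.3·π_3 + 0.3·π_4
π_2 = 0.2·π_1 + 0.35·π_2 + 0.15·π_3 + 0.25·π_4
π_3 = 0.35·π_1 + 0.25·π_2 + 0.15·π_3 + 0.25·π_4
Solving with the normalization constraint gives π = (0.2620, 0.2353, 0.2511, 0.2516).
So the stationary probability of Tier 3 is 0.2511.

0.2511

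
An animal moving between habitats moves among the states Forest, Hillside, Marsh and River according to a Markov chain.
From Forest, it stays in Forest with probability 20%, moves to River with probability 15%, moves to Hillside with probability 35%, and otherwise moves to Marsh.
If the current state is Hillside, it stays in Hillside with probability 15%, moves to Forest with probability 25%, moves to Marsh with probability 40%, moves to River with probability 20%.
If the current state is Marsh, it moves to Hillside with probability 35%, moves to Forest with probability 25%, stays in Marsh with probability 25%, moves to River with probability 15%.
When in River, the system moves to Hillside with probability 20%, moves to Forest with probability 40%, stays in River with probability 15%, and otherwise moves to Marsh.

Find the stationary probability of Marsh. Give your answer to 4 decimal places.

0.3038

Let the stationary distribution be π with π = πP and π_1 + π_2 + π_3 + π_4 = 1.
π_1 = 0.2·π_1 + 0.25·π_2 + 0.25·π_3 + 0.4·π_4
π_2 = 0.35·π_1 + 0.15·π_2 + 0.35·π_3 + 0.2·π_4
π_3 = 0.3·π_1 + 0.4·π_2 + 0.25·π_3 + 0.25·π_4
Solving with the normalization constraint gives π = (0.2615, 0.2712, 0.3038, 0.1636).
So the stationary probability of Marsh is 0.3038.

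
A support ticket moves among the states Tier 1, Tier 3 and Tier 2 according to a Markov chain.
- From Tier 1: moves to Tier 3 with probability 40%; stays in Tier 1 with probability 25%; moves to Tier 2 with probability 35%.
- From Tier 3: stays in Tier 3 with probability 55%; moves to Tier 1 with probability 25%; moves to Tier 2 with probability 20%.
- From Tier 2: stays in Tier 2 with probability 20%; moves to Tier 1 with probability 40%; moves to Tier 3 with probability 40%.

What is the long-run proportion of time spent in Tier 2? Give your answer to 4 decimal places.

0.2430

Let the stationary distribution be π with π = πP and π_1 + π_2 + π_3 = 1.
π_1 = 0.25·π_1 + 0.25·π_2 + 0.4·π_3
π_2 = 0.4·π_1 + 0.55·π_2 + 0.4·π_3
Solving with the normalization constraint gives π = (0.2864, 0.4706, 0.2430).
So the stationary probability of Tier 2 is 0.2430.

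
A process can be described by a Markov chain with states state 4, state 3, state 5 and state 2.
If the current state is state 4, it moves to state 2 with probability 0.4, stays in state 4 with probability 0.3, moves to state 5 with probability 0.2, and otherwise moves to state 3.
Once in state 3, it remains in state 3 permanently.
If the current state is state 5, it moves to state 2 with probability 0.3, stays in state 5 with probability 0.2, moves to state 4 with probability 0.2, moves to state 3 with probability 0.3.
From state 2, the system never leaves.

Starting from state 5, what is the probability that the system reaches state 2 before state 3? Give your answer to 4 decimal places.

Let h(s) be the probability of absorption at state 2 starting from transient state s. Then h(state 2) = 1 and h(state 3) = 0. By first-step analysis:
h(state 4) = 0.3·h(state 4) + 0.1·0 + 0.2·h(state 5) + 0.4·1
h(state 5) = 0.2·h(state 4) + 0.3·0 + 0.2·h(state 5) + 0.3·1
Solving: h(state 4) = 0.7308, h(state 5) = 0.5577.
Starting from state 5, the probability is 0.5577.

0.5577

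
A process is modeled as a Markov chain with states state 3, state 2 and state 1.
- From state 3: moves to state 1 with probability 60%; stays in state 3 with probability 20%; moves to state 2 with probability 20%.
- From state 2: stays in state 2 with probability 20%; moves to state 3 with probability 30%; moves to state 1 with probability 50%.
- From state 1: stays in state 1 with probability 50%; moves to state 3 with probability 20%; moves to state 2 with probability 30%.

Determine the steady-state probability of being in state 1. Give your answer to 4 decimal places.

Let the stationary distribution be π with π = πP and π_1 + π_2 + π_3 = 1.
π_1 = 0.2·π_1 + 0.3·π_2 + 0.2·π_3
π_2 = 0.2·π_1 + 0.2·π_2 + 0.3·π_3
Solving with the normalization constraint gives π = (0.2252, 0.2523, 0.5225).
So the stationary probability of state 1 is 0.5225.

0.5225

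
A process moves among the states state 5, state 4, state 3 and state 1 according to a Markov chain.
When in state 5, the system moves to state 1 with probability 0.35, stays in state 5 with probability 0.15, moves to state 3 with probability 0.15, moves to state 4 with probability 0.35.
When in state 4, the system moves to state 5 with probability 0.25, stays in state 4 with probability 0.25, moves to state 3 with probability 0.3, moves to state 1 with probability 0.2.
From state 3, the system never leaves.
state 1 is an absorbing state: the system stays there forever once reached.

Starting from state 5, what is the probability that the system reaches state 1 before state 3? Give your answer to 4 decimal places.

Let h(s) be the probability of absorption at state 1 starting from transient state s. Then h(state 1) = 1 and h(state 3) = 0. By first-step analysis:
h(state 5) = 0.15·h(state 5) + 0.35·h(state 4) + 0.15·0 + 0.35·1
h(state 4) = 0.25·h(state 5) + 0.25·h(state 4) + 0.3·0 + 0.2·1
Solving: h(state 5) = 0.6045, h(state 4) = 0.4682.
Starting from state 5, the probability is 0.6045.

0.6045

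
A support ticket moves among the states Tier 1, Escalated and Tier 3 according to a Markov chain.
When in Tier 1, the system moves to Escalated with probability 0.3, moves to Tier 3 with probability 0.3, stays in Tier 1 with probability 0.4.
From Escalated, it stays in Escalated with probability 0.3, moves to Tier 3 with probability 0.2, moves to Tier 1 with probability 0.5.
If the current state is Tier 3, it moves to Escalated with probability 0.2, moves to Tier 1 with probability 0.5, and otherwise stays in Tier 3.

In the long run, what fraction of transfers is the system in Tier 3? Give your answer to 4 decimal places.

0.2727

Let the stationary distribution be π with π = πP and π_1 + π_2 + π_3 = 1.
π_1 = 0.4·π_1 + 0.5·π_2 + 0.5·π_3
π_2 = 0.3·π_1 + 0.3·π_2 + 0.2·π_3
Solving with the normalization constraint gives π = (0.4545, 0.2727, 0.2727).
So the stationary probability of Tier 3 is 0.2727.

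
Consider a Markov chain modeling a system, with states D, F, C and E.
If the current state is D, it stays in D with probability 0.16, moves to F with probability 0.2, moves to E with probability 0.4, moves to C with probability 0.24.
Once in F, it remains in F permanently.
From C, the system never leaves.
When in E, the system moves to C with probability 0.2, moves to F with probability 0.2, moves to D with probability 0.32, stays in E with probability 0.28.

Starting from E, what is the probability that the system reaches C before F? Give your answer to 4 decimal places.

0.5134

Let h(s) be the probability of absorption at C starting from transient state s. Then h(C) = 1 and h(F) = 0. By first-step analysis:
h(D) = 0.16·h(D) + 0.2·0 + 0.24·1 + 0.4·h(E)
h(E) = 0.32·h(D) + 0.2·0 + 0.2·1 + 0.28·h(E)
Solving: h(D) = 0.5302, h(E) = 0.5134.
Starting from E, the probability is 0.5134.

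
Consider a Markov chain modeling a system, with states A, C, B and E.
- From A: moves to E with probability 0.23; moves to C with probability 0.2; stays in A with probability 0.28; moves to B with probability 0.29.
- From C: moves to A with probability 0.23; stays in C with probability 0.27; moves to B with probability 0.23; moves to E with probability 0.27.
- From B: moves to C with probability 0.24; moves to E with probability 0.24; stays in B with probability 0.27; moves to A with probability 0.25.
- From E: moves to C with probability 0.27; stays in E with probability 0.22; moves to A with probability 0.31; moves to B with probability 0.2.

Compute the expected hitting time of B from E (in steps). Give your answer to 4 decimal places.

Let t(s) be the expected number of steps to first reach B from state s, with t(B) = 0. Conditioning on the first step:
t(A) = 1 + 0.28·t(A) + 0.2·t(C) + 0.23·t(E)
t(C) = 1 + 0.23·t(A) + 0.27·t(C) + 0.27·t(E)
t(E) = 1 + 0.31·t(A) + 0.27·t(C) + 0.22·t(E)
Solving: t(A) = 3.9262, t(C) = 4.1953, t(E) = 4.2947.
Expected steps from E to B: 4.2947.

4.2947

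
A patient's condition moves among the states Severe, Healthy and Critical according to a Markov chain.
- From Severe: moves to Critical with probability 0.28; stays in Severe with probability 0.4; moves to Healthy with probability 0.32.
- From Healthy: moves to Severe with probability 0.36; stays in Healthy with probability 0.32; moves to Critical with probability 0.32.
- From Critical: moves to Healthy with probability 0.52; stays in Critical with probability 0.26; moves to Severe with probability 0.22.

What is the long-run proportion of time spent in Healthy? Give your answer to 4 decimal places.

0.3779

Let the stationary distribution be π with π = πP and π_1 + π_2 + π_3 = 1.
π_1 = 0.4·π_1 + 0.36·π_2 + 0.22·π_3
π_2 = 0.32·π_1 + 0.32·π_2 + 0.52·π_3
Solving with the normalization constraint gives π = (0.3328, 0.3779, 0.2893).
So the stationary probability of Healthy is 0.3779.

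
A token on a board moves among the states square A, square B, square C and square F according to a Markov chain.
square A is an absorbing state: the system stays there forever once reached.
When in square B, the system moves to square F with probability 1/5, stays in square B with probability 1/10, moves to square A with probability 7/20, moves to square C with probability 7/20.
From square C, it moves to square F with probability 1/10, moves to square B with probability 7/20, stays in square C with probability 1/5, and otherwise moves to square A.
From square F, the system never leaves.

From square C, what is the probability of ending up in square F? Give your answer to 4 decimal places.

0.2678

Let h(s) be the probability of absorption at square F starting from transient state s. Then h(square F) = 1 and h(square A) = 0. By first-step analysis:
h(square B) = 0.35·0 + 0.1·h(square B) + 0.35·h(square C) + 0.2·1
h(square C) = 0.35·0 + 0.35·h(square B) + 0.2·h(square C) + 0.1·1
Solving: h(square B) = 0.3264, h(square C) = 0.2678.
Starting from square C, the probability is 0.2678.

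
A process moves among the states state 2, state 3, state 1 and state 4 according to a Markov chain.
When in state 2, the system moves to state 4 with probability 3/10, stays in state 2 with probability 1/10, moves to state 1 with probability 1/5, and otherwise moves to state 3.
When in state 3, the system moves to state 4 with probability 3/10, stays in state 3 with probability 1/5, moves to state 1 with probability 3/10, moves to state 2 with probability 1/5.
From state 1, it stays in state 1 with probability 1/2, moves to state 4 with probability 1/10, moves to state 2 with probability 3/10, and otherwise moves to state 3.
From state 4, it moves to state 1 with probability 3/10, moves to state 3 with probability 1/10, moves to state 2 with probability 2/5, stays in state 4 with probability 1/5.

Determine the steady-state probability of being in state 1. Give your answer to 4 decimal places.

0.3436

Let the stationary distribution be π with π = πP and π_1 + π_2 + π_3 + π_4 = 1.
π_1 = 0.1·π_1 + 0.2·π_2 + 0.3·π_3 + 0.4·π_4
π_2 = 0.4·π_1 + 0.2·π_2 + 0.1·π_3 + 0.1·π_4
π_3 = 0.2·π_1 + 0.3·π_2 + 0.5·π_3 + 0.3·π_4
Solving with the normalization constraint gives π = (0.2513, 0.1949, 0.3436, 0.2103).
So the stationary probability of state 1 is 0.3436.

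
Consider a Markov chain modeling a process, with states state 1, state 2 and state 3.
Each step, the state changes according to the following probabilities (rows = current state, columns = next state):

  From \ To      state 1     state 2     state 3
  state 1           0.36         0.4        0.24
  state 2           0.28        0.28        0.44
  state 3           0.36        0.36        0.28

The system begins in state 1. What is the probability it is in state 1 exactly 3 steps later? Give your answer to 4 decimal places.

Propagate the distribution vector 3 steps from state 1.
After 0 steps: (1.0000, 0.0000, 0.0000)
After 1 step: (0.3600, 0.4000, 0.2400)
After 2 steps: (0.3280, 0.3424, 0.3296)
After 3 steps: (0.3326, 0.3457, 0.3217)
P(in state 1 after 3 steps) = 0.3326

0.3326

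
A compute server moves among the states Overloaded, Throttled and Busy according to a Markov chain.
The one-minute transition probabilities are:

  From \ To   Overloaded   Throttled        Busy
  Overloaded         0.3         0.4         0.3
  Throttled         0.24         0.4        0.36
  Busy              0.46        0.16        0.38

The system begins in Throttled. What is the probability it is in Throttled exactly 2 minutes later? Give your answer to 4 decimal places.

Sum over the intermediate state after 1 minute:
P = P(Throttled→Overloaded)·P(Overloaded→Throttled) + P(Throttled→Throttled)·P(Throttled→Throttled) + P(Throttled→Busy)·P(Busy→Throttled)
  = 0.24×0.4 + 0.4×0.4 + 0.36×0.16
  = 0.0960 + 0.1600 + 0.0576 = 0.3136

0.3136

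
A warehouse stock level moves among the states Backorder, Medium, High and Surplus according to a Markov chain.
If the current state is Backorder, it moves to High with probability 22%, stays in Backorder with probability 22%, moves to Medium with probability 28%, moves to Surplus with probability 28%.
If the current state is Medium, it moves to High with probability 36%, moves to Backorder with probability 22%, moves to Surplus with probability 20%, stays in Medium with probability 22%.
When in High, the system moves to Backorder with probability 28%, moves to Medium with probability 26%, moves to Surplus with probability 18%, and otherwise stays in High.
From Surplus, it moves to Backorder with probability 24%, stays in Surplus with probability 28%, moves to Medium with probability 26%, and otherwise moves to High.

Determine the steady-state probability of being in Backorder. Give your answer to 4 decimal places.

0.2410

Let the stationary distribution be π with π = πP and π_1 + π_2 + π_3 + π_4 = 1.
π_1 = 0.22·π_1 + 0.22·π_2 + 0.28·π_3 + 0.24·π_4
π_2 = 0.28·π_1 + 0.22·π_2 + 0.26·π_3 + 0.26·π_4
π_3 = 0.22·π_1 + 0.36·π_2 + 0.28·π_3 + 0.22·π_4
Solving with the normalization constraint gives π = (0.2410, 0.2546, 0.2720, 0.2324).
So the stationary probability of Backorder is 0.2410.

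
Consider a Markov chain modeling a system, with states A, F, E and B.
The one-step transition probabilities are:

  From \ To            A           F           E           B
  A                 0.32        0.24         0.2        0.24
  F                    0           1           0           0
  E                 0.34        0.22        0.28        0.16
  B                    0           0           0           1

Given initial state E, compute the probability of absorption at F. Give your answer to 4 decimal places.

0.5484

Let h(s) be the probability of absorption at F starting from transient state s. Then h(F) = 1 and h(B) = 0. By first-step analysis:
h(A) = 0.32·h(A) + 0.24·1 + 0.2·h(E) + 0.24·0
h(E) = 0.34·h(A) + 0.22·1 + 0.28·h(E) + 0.16·0
Solving: h(A) = 0.5142, h(E) = 0.5484.
Starting from E, the probability is 0.5484.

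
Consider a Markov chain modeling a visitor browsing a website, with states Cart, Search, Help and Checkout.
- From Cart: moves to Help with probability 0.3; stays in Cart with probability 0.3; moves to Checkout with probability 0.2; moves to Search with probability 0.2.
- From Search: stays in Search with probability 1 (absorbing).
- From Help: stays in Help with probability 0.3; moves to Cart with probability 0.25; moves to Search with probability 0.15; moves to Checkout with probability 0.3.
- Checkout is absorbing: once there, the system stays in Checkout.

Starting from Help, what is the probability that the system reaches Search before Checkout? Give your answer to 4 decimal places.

Let h(s) be the probability of absorption at Search starting from transient state s. Then h(Search) = 1 and h(Checkout) = 0. By first-step analysis:
h(Cart) = 0.3·h(Cart) + 0.2·1 + 0.3·h(Help) + 0.2·0
h(Help) = 0.25·h(Cart) + 0.15·1 + 0.3·h(Help) + 0.3·0
Solving: h(Cart) = 0.4458, h(Help) = 0.3735.
Starting from Help, the probability is 0.3735.

0.3735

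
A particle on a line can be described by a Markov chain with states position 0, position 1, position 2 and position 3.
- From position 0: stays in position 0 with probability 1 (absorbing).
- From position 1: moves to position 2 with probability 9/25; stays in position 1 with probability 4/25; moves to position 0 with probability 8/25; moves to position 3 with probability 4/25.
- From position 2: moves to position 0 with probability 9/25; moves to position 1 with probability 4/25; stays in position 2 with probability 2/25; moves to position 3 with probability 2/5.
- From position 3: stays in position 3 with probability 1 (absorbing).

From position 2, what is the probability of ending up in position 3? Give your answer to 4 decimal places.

Let h(s) be the probability of absorption at position 3 starting from transient state s. Then h(position 3) = 1 and h(position 0) = 0. By first-step analysis:
h(position 1) = 0.32·0 + 0.16·h(position 1) + 0.36·h(position 2) + 0.16·1
h(position 2) = 0.36·0 + 0.16·h(position 1) + 0.08·h(position 2) + 0.4·1
Solving: h(position 1) = 0.4072, h(position 2) = 0.5056.
Starting from position 2, the probability is 0.5056.

0.5056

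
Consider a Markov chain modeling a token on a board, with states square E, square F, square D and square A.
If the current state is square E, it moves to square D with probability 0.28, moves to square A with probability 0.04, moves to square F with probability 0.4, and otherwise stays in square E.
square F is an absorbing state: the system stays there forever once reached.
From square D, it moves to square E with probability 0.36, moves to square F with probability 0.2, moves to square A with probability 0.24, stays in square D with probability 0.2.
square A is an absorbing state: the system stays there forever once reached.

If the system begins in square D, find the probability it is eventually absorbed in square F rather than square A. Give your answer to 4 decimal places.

Let h(s) be the probability of absorption at square F starting from transient state s. Then h(square F) = 1 and h(square A) = 0. By first-step analysis:
h(square E) = 0.28·h(square E) + 0.4·1 + 0.28·h(square D) + 0.04·0
h(square D) = 0.36·h(square E) + 0.2·1 + 0.2·h(square D) + 0.24·0
Solving: h(square E) = 0.7912, h(square D) = 0.6061.
Starting from square D, the probability is 0.6061.

0.6061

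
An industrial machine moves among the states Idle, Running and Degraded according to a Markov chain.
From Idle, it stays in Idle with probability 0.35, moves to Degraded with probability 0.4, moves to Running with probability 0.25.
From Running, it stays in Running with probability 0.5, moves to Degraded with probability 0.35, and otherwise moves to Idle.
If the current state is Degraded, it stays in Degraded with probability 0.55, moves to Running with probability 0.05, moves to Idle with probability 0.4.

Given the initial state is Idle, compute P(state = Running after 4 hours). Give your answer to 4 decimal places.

Propagate the distribution vector 4 hours from Idle.
After 0 hours: (1.0000, 0.0000, 0.0000)
After 1 hour: (0.3500, 0.2500, 0.4000)
After 2 hours: (0.3200, 0.2325, 0.4475)
After 3 hours: (0.3259, 0.2186, 0.4555)
After 4 hours: (0.3291, 0.2136, 0.4574)
P(in Running after 4 hours) = 0.2136

0.2136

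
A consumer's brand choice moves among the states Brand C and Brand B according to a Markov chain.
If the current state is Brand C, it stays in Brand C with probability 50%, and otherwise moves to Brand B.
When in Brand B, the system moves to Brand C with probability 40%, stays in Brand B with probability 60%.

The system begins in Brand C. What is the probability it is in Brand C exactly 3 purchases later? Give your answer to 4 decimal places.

0.4450

Propagate the distribution vector 3 purchases from Brand C.
After 0 purchases: (1.0000, 0.0000)
After 1 purchase: (0.5000, 0.5000)
After 2 purchases: (0.4500, 0.5500)
After 3 purchases: (0.4450, 0.5550)
P(in Brand C after 3 purchases) = 0.4450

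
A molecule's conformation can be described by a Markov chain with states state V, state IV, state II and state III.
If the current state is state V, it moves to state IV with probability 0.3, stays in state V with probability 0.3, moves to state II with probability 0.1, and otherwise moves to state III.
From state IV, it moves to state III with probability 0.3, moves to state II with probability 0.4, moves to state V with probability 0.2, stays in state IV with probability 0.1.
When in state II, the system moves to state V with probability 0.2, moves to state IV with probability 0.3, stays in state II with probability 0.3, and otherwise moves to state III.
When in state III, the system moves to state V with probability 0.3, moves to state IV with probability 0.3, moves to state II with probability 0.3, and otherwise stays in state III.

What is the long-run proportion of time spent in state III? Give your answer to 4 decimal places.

0.2270

Let the stationary distribution be π with π = πP and π_1 + π_2 + π_3 + π_4 = 1.
π_1 = 0.3·π_1 + 0.2·π_2 + 0.2·π_3 + 0.3·π_4
π_2 = 0.3·π_1 + 0.1·π_2 + 0.3·π_3 + 0.3·π_4
π_3 = 0.1·π_1 + 0.4·π_2 + 0.3·π_3 + 0.3·π_4
Solving with the normalization constraint gives π = (0.2474, 0.2500, 0.2755, 0.2270).
So the stationary probability of state III is 0.2270.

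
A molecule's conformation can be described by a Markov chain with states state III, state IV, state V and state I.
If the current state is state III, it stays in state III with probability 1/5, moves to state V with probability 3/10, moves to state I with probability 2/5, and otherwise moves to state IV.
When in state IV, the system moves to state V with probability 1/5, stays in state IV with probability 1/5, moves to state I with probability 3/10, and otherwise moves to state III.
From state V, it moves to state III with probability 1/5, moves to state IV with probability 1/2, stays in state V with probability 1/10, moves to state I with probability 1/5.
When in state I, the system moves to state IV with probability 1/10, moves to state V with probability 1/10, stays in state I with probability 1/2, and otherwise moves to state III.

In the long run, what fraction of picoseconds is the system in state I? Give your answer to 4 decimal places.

Let the stationary distribution be π with π = πP and π_1 + π_2 + π_3 + π_4 = 1.
π_1 = 0.2·π_1 + 0.3·π_2 + 0.2·π_3 + 0.3·π_4
π_2 = 0.1·π_1 + 0.2·π_2 + 0.5·π_3 + 0.1·π_4
π_3 = 0.3·π_1 + 0.2·π_2 + 0.1·π_3 + 0.1·π_4
Solving with the normalization constraint gives π = (0.2573, 0.1867, 0.1701, 0.3859).
So the stationary probability of state I is 0.3859.

0.3859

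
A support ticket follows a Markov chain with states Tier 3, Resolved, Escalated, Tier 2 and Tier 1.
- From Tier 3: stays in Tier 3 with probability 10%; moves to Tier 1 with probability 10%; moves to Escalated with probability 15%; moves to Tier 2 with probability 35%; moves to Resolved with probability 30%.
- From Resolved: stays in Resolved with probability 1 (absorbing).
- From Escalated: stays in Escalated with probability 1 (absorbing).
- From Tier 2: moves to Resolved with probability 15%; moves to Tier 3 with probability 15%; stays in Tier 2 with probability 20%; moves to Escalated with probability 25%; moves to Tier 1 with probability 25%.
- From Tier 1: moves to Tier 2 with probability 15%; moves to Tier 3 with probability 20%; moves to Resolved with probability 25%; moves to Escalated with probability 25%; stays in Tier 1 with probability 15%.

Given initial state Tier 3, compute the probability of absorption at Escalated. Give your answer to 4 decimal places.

0.4346

Let h(s) be the probability of absorption at Escalated starting from transient state s. Then h(Escalated) = 1 and h(Resolved) = 0. By first-step analysis:
h(Tier 3) = 0.1·h(Tier 3) + 0.3·0 + 0.15·1 + 0.35·h(Tier 2) + 0.1·h(Tier 1)
h(Tier 2) = 0.15·h(Tier 3) + 0.15·0 + 0.25·1 + 0.2·h(Tier 2) + 0.25·h(Tier 1)
h(Tier 1) = 0.2·h(Tier 3) + 0.25·0 + 0.25·1 + 0.15·h(Tier 2) + 0.15·h(Tier 1)
Solving: h(Tier 3) = 0.4346, h(Tier 2) = 0.5481, h(Tier 1) = 0.4931.
Starting from Tier 3, the probability is 0.4346.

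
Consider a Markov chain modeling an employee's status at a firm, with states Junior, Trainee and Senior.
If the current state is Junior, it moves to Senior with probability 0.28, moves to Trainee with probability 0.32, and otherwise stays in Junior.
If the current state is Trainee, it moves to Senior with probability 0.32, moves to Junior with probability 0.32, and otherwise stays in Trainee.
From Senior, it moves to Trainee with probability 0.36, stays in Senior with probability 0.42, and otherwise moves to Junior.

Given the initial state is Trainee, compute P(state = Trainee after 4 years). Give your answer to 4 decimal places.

0.3476

Propagate the distribution vector 4 years from Trainee.
After 0 years: (0.0000, 1.0000, 0.0000)
After 1 year: (0.3200, 0.3600, 0.3200)
After 2 years: (0.3136, 0.3472, 0.3392)
After 3 years: (0.3112, 0.3475, 0.3414)
After 4 years: (0.3108, 0.3476, 0.3417)
P(in Trainee after 4 years) = 0.3476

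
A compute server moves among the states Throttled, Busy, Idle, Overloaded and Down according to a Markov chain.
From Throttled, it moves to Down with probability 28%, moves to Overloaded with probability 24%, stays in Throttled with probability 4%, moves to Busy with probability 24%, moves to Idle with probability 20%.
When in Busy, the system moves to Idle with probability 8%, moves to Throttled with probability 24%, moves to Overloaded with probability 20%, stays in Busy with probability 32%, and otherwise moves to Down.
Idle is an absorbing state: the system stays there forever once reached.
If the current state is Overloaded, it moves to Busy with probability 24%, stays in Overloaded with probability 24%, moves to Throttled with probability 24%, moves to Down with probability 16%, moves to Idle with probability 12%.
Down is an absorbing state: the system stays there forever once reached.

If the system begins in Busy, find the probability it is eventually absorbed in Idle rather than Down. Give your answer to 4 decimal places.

0.3798

Let h(s) be the probability of absorption at Idle starting from transient state s. Then h(Idle) = 1 and h(Down) = 0. By first-step analysis:
h(Throttled) = 0.04·h(Throttled) + 0.24·h(Busy) + 0.2·1 + 0.24·h(Overloaded) + 0.28·0
h(Busy) = 0.24·h(Throttled) + 0.32·h(Busy) + 0.08·1 + 0.2·h(Overloaded) + 0.16·0
h(Overloaded) = 0.24·h(Throttled) + 0.24·h(Busy) + 0.12·1 + 0.24·h(Overloaded) + 0.16·0
Solving: h(Throttled) = 0.4047, h(Busy) = 0.3798, h(Overloaded) = 0.4056.
Starting from Busy, the probability is 0.3798.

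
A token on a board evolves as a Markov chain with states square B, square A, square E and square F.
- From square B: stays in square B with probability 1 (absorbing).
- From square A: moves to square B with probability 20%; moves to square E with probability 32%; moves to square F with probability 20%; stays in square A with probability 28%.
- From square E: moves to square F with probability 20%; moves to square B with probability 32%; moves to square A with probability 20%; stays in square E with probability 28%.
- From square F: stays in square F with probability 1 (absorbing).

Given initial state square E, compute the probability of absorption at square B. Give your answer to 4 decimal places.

Let h(s) be the probability of absorption at square B starting from transient state s. Then h(square B) = 1 and h(square F) = 0. By first-step analysis:
h(square A) = 0.2·1 + 0.28·h(square A) + 0.32·h(square E) + 0.2·0
h(square E) = 0.32·1 + 0.2·h(square A) + 0.28·h(square E) + 0.2·0
Solving: h(square A) = 0.5423, h(square E) = 0.5951.
Starting from square E, the probability is 0.5951.

0.5951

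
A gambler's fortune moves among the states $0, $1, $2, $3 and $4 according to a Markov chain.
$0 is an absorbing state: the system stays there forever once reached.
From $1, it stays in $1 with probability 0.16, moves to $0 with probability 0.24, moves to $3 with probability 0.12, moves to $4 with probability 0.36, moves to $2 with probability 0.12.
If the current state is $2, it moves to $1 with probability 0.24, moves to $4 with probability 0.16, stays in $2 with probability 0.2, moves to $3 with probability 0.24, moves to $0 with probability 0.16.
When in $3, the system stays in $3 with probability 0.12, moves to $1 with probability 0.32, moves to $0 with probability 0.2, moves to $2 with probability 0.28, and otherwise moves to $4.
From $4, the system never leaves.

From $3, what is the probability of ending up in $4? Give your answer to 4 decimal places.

0.4584

Let h(s) be the probability of absorption at $4 starting from transient state s. Then h($4) = 1 and h($0) = 0. By first-step analysis:
h($1) = 0.24·0 + 0.16·h($1) + 0.12·h($2) + 0.12·h($3) + 0.36·1
h($2) = 0.16·0 + 0.24·h($1) + 0.2·h($2) + 0.24·h($3) + 0.16·1
h($3) = 0.2·0 + 0.32·h($1) + 0.28·h($2) + 0.12·h($3) + 0.08·1
Solving: h($1) = 0.5666, h($2) = 0.5075, h($3) = 0.4584.
Starting from $3, the probability is 0.4584.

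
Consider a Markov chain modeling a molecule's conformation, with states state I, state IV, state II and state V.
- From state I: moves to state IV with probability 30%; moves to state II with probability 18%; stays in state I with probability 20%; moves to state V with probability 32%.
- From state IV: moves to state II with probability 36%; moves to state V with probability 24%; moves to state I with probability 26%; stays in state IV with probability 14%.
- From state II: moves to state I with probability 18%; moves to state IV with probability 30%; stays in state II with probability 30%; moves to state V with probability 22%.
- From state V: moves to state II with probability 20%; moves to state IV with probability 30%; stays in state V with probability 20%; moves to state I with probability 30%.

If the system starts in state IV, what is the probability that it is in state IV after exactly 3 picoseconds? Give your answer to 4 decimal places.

0.2556

Propagate the distribution vector 3 picoseconds from state IV.
After 0 picoseconds: (0.0000, 1.0000, 0.0000, 0.0000)
After 1 picosecond: (0.2600, 0.1400, 0.3600, 0.2400)
After 2 picoseconds: (0.2252, 0.2776, 0.2532, 0.2440)
After 3 picoseconds: (0.2360, 0.2556, 0.2652, 0.2432)
P(in state IV after 3 picoseconds) = 0.2556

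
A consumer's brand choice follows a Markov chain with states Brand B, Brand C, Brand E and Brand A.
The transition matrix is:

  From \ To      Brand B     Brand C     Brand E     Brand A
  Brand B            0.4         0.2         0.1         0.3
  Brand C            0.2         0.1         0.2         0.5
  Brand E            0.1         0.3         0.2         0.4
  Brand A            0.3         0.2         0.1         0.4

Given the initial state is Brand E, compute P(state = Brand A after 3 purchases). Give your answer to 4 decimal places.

Propagate the distribution vector 3 purchases from Brand E.
After 0 purchases: (0.0000, 0.0000, 1.0000, 0.0000)
After 1 purchase: (0.1000, 0.3000, 0.2000, 0.4000)
After 2 purchases: (0.2400, 0.1900, 0.1500, 0.4200)
After 3 purchases: (0.2750, 0.1960, 0.1340, 0.3950)
P(in Brand A after 3 purchases) = 0.3950

0.3950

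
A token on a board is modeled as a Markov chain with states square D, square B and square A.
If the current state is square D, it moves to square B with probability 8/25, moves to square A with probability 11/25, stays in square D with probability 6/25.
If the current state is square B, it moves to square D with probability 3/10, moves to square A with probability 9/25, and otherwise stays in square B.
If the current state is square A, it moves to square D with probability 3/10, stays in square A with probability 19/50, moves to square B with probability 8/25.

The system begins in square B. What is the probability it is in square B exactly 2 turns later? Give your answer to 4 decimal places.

0.3268

Sum over the intermediate state after 1 turn:
P = P(square B→square D)·P(square D→square B) + P(square B→square B)·P(square B→square B) + P(square B→square A)·P(square A→square B)
  = 0.3×0.32 + 0.34×0.34 + 0.36×0.32
  = 0.0960 + 0.1156 + 0.1152 = 0.3268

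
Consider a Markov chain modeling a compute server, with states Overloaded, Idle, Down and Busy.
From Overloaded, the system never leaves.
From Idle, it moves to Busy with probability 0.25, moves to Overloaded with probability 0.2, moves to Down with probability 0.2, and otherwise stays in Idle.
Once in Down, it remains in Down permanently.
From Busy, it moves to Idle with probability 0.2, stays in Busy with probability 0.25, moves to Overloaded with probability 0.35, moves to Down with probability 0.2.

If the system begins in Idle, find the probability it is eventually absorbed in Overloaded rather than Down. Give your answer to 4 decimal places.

Let h(s) be the probability of absorption at Overloaded starting from transient state s. Then h(Overloaded) = 1 and h(Down) = 0. By first-step analysis:
h(Idle) = 0.2·1 + 0.35·h(Idle) + 0.2·0 + 0.25·h(Busy)
h(Busy) = 0.35·1 + 0.2·h(Idle) + 0.2·0 + 0.25·h(Busy)
Solving: h(Idle) = 0.5429, h(Busy) = 0.6114.
Starting from Idle, the probability is 0.5429.

0.5429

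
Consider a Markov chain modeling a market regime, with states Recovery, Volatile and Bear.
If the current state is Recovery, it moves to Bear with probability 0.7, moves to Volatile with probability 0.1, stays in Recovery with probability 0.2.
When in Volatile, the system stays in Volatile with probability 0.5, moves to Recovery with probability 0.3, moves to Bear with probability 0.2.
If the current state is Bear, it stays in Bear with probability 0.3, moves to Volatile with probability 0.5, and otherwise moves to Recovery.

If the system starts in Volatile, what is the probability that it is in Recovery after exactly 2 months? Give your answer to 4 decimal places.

0.2500

Sum over the intermediate state after 1 month:
P = P(Volatile→Recovery)·P(Recovery→Recovery) + P(Volatile→Volatile)·P(Volatile→Recovery) + P(Volatile→Bear)·P(Bear→Recovery)
  = 0.3×0.2 + 0.5×0.3 + 0.2×0.2
  = 0.0600 + 0.1500 + 0.0400 = 0.2500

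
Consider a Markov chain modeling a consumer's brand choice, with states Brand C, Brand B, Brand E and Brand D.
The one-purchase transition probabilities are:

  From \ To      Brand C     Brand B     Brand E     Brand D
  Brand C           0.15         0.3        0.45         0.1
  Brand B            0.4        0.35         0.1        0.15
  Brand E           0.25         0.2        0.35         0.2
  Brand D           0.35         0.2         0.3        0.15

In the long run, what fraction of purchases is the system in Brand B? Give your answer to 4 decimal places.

0.2679

Let the stationary distribution be π with π = πP and π_1 + π_2 + π_3 + π_4 = 1.
π_1 = 0.15·π_1 + 0.4·π_2 + 0.25·π_3 + 0.35·π_4
π_2 = 0.3·π_1 + 0.35·π_2 + 0.2·π_3 + 0.2·π_4
π_3 = 0.45·π_1 + 0.1·π_2 + 0.35·π_3 + 0.3·π_4
Solving with the normalization constraint gives π = (0.2776, 0.2679, 0.3032, 0.1513).
So the stationary probability of Brand B is 0.2679.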